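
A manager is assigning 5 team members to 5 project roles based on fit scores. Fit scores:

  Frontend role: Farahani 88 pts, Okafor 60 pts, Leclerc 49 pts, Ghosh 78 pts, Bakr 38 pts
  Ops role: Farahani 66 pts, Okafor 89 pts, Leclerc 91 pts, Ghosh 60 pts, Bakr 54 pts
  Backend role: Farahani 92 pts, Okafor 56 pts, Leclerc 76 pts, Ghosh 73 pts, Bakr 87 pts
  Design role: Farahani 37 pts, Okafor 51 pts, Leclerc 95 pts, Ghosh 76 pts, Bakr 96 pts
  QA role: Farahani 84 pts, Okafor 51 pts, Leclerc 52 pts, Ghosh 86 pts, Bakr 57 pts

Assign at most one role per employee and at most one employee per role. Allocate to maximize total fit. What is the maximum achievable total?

Max total: 445 pts

Optimal: Farahani→Frontend role (88 pts), Okafor→Ops role (89 pts), Leclerc→Design role (95 pts), Ghosh→QA role (86 pts), Bakr→Backend role (87 pts) — total 88+89+95+86+87 = 445 pts.
Row-greedy (each employee in turn takes its best remaining role) gives 400 pts, worse by 45.
Next-best assignment: Farahani→Frontend role, Okafor→Ops role, Leclerc→Backend role, Ghosh→QA role, Bakr→Design role = 435 pts.
Swapping Okafor↔Bakr (Okafor→Backend role 56 pts, Bakr→Ops role 54 pts) loses 66.
Every other assignment is strictly worse.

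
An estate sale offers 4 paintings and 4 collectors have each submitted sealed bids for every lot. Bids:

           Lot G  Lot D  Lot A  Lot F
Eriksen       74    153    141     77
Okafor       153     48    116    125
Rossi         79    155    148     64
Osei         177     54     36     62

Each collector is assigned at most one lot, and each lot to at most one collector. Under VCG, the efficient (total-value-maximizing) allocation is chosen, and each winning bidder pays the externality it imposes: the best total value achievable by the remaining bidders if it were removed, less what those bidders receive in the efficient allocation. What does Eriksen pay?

Eriksen pays $7.

Efficient allocation: Eriksen→Lot D ($153), Okafor→Lot F ($125), Rossi→Lot A ($148), Osei→Lot G ($177); total welfare W = $603.
Eriksen receives Lot D at value $153, so the others get W − 153 = $450.
Without Eriksen: best allocation of the remaining 3 bidders over all 4 lots is Okafor→Lot F ($125), Rossi→Lot D ($155), Osei→Lot G ($177), total $457.
VCG payment = (others' best without Eriksen) − (others' welfare with Eriksen) = 457 − 450 = $7.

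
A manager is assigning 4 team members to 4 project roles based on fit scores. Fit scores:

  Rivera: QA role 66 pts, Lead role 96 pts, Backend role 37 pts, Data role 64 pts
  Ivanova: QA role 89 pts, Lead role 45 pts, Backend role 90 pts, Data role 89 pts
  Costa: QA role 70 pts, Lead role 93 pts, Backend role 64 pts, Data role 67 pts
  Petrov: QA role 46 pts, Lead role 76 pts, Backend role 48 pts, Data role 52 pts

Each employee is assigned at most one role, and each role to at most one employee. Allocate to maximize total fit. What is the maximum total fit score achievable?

Optimal: Rivera→Lead role (96 pts), Ivanova→Backend role (90 pts), Costa→QA role (70 pts), Petrov→Data role (52 pts) — total 96+90+70+52 = 308 pts.
Column-greedy (each role in turn goes to its best remaining employee) gives 301 pts, worse by 7.
Next-best assignment: Rivera→Lead role, Ivanova→Data role, Costa→QA role, Petrov→Backend role = 303 pts.
Checked against all permutations: 308 pts is optimal.

Maximum total: 308 pts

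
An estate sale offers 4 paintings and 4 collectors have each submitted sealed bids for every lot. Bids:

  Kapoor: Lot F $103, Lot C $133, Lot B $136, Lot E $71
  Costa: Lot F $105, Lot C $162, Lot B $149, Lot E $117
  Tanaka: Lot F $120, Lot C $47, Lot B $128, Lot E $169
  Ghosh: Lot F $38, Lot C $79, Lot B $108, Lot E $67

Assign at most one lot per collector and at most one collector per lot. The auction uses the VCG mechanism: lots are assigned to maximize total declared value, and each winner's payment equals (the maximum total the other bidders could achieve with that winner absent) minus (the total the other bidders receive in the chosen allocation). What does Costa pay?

Efficient allocation: Kapoor→Lot F ($103), Costa→Lot C ($162), Tanaka→Lot E ($169), Ghosh→Lot B ($108); total welfare W = $542.
Costa receives Lot C at value $162, so the others get W − 162 = $380.
Without Costa: best allocation of the remaining 3 bidders over all 4 lots is Kapoor→Lot C ($133), Tanaka→Lot E ($169), Ghosh→Lot B ($108), total $410.
VCG payment = (others' best without Costa) − (others' welfare with Costa) = 410 − 380 = $30.

Costa pays $30.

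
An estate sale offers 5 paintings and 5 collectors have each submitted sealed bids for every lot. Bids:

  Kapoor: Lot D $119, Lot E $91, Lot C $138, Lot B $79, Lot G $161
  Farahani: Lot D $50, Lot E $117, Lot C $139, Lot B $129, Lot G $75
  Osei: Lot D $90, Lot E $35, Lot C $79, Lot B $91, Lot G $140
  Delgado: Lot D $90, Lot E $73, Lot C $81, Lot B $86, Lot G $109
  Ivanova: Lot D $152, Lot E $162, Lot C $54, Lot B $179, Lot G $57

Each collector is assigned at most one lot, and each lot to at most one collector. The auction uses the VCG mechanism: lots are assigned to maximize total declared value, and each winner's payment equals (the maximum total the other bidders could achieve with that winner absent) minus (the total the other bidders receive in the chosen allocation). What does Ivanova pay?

Ivanova pays $12.

Efficient allocation: Kapoor→Lot C ($138), Farahani→Lot E ($117), Osei→Lot G ($140), Delgado→Lot D ($90), Ivanova→Lot B ($179); total welfare W = $664.
Ivanova receives Lot B at value $179, so the others get W − 179 = $485.
Without Ivanova: best allocation of the remaining 4 bidders over all 5 lots is Kapoor→Lot C ($138), Farahani→Lot B ($129), Osei→Lot G ($140), Delgado→Lot D ($90), total $497.
VCG payment = (others' best without Ivanova) − (others' welfare with Ivanova) = 497 − 485 = $12.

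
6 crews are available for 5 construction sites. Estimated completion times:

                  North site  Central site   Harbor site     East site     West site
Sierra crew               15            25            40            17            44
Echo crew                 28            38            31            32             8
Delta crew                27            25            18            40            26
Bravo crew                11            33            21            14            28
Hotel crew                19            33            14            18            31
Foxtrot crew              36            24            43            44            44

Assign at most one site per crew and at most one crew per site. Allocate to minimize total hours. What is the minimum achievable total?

Optimal: Bravo crew→North site (11 hours), Foxtrot crew→Central site (24 hours), Hotel crew→Harbor site (14 hours), Sierra crew→East site (17 hours), Echo crew→West site (8 hours) — total 11+24+14+17+8 = 74 hours.
Row-greedy (each crew in turn takes its cheapest remaining site) gives 88 hours, worse by 14.
Swapping Echo crew↔Bravo crew (Echo crew→North site 28 hours, Bravo crew→West site 28 hours) adds 37.

Minimum total: 74 hours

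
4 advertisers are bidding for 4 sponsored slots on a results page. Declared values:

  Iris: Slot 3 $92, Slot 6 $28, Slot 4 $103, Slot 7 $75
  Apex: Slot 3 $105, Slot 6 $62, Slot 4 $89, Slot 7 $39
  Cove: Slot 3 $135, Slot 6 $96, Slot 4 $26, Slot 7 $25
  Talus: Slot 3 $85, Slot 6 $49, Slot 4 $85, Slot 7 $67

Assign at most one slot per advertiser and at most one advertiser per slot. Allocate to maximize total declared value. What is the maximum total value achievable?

Optimal: Iris→Slot 4 ($103), Apex→Slot 3 ($105), Cove→Slot 6 ($96), Talus→Slot 7 ($67) — total 103+105+96+67 = $371.
Max-entry greedy (repeatedly take the single best remaining cell) gives $367, worse by 4.
Swapping Talus↔Apex (Talus→Slot 3 $85, Apex→Slot 7 $39) loses 48.
No other one-to-one assignment exceeds $371.

Max total: $371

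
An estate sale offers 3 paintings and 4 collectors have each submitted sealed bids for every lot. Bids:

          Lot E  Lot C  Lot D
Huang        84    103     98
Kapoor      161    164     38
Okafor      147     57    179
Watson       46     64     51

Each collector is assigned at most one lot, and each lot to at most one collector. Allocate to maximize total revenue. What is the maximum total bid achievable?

Optimal: Kapoor→Lot E ($161), Huang→Lot C ($103), Okafor→Lot D ($179) — total 161+103+179 = $443.
Max-entry greedy (repeatedly take the single best remaining cell) gives $427, worse by 16.
Next-best assignment: Huang→Lot E, Kapoor→Lot C, Okafor→Lot D = $427.
No other one-to-one assignment exceeds $443.

Maximum total: $443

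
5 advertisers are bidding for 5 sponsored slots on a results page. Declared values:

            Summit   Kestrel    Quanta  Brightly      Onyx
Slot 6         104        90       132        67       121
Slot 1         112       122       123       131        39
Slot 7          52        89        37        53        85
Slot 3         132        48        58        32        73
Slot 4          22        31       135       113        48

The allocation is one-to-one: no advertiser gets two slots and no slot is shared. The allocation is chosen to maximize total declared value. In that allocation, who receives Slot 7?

Optimal: Summit→Slot 3 ($132), Kestrel→Slot 7 ($89), Quanta→Slot 4 ($135), Brightly→Slot 1 ($131), Onyx→Slot 6 ($121) — total 132+89+135+131+121 = $608.
Column-greedy (each slot in turn goes to its best remaining advertiser) gives $532, worse by 76.
Next-best assignment: Summit→Slot 3, Kestrel→Slot 1, Quanta→Slot 6, Brightly→Slot 4, Onyx→Slot 7 = $584.
Swapping Quanta↔Brightly (Quanta→Slot 1 $123, Brightly→Slot 4 $113) loses 30.
No other one-to-one assignment exceeds $608.
Kestrel's own top slot is Slot 1 ($122), but forcing Kestrel→Slot 1 and reassigning the rest optimally gives only $584 — worse by 24.

Kestrel receives Slot 7.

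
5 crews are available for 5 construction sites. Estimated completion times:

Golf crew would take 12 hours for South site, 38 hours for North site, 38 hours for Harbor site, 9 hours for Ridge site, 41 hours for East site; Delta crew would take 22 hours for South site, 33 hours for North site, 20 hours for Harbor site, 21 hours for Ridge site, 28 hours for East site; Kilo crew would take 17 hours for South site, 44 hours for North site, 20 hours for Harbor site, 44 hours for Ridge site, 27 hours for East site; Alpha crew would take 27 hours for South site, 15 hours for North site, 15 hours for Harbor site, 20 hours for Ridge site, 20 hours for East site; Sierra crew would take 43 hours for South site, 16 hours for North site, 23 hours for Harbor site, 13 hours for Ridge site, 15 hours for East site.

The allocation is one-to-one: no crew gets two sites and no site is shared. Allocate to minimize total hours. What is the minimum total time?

Minimum total: 76 hours

Optimal: Golf crew→Ridge site (9 hours), Delta crew→Harbor site (20 hours), Kilo crew→South site (17 hours), Alpha crew→North site (15 hours), Sierra crew→East site (15 hours) — total 9+20+17+15+15 = 76 hours.
Column-greedy (each site in turn goes to its cheapest remaining crew) gives 87 hours, worse by 11.
Next-best assignment: Golf crew→Ridge site, Delta crew→South site, Kilo crew→Harbor site, Alpha crew→North site, Sierra crew→East site = 81 hours.
Swapping Sierra crew↔Golf crew (Sierra crew→Ridge site 13 hours, Golf crew→East site 41 hours) adds 30.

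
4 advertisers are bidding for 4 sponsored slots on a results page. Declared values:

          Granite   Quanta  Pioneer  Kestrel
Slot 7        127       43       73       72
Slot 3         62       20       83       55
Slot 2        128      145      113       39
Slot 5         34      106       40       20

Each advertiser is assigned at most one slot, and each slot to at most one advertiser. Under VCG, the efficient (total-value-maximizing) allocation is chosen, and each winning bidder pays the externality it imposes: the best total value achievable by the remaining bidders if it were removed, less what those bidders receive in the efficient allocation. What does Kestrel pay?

Efficient allocation: Granite→Slot 7 ($127), Quanta→Slot 5 ($106), Pioneer→Slot 2 ($113), Kestrel→Slot 3 ($55); total welfare W = $401.
Kestrel receives Slot 3 at value $55, so the others get W − 55 = $346.
Without Kestrel: best allocation of the remaining 3 bidders over all 4 slots is Granite→Slot 7 ($127), Quanta→Slot 2 ($145), Pioneer→Slot 3 ($83), total $355.
VCG payment = (others' best without Kestrel) − (others' welfare with Kestrel) = 355 − 346 = $9.

Kestrel pays $9.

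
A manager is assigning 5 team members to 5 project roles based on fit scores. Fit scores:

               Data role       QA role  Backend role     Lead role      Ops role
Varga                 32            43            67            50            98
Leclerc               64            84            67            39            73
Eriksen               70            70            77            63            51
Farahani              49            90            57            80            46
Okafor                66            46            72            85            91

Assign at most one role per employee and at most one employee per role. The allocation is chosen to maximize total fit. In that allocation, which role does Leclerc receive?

Optimal: Varga→Ops role (98 pts), Leclerc→Data role (64 pts), Eriksen→Backend role (77 pts), Farahani→QA role (90 pts), Okafor→Lead role (85 pts) — total 98+64+77+90+85 = 414 pts.
Row-greedy (each employee in turn takes its best remaining role) gives 405 pts, worse by 9.
Swapping Leclerc↔Farahani (Leclerc→QA role 84 pts, Farahani→Data role 49 pts) loses 21.
Every other assignment is strictly worse.
Leclerc's own top role is QA role (84 pts), but forcing Leclerc→QA role and reassigning the rest optimally gives only 405 pts — worse by 9.

Leclerc receives Data role.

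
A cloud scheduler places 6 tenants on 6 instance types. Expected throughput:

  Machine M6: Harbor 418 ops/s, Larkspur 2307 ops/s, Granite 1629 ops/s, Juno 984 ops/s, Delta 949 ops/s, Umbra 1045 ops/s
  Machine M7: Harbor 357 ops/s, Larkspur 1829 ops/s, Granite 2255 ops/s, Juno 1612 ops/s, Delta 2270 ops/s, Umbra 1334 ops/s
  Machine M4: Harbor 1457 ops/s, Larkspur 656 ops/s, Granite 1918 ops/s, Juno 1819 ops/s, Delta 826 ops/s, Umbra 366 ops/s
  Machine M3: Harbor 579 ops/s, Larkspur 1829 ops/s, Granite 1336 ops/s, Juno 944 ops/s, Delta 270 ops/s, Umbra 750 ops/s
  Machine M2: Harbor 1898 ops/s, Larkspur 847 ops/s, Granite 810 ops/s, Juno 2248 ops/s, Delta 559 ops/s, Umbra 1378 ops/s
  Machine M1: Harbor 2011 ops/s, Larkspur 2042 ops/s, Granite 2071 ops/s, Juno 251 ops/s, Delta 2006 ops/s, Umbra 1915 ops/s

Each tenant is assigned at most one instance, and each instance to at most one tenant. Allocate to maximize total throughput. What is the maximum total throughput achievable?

Max total: 11545 ops/s

Optimal: Harbor→Machine M2 (1898 ops/s), Larkspur→Machine M6 (2307 ops/s), Granite→Machine M3 (1336 ops/s), Juno→Machine M4 (1819 ops/s), Delta→Machine M7 (2270 ops/s), Umbra→Machine M1 (1915 ops/s) — total 1898+2307+1336+1819+2270+1915 = 11545 ops/s.
Column-greedy (each instance in turn goes to its best remaining tenant) gives 11252 ops/s, worse by 293.
Next-best assignment: Harbor→Machine M4, Larkspur→Machine M6, Granite→Machine M3, Juno→Machine M2, Delta→Machine M7, Umbra→Machine M1 = 11533 ops/s.
Every other assignment is strictly worse.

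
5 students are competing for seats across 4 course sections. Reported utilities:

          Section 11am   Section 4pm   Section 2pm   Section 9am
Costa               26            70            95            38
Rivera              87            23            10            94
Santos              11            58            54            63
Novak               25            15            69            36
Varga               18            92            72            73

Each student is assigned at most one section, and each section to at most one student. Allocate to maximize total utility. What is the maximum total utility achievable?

This is the linear assignment problem.
Optimal: Rivera→Section 11am (87 points), Varga→Section 4pm (92 points), Costa→Section 2pm (95 points), Santos→Section 9am (63 points) — total 87+92+95+63 = 337 points.
Max-entry greedy (repeatedly take the single best remaining cell) gives 306 points, worse by 31.

Max total: 337 points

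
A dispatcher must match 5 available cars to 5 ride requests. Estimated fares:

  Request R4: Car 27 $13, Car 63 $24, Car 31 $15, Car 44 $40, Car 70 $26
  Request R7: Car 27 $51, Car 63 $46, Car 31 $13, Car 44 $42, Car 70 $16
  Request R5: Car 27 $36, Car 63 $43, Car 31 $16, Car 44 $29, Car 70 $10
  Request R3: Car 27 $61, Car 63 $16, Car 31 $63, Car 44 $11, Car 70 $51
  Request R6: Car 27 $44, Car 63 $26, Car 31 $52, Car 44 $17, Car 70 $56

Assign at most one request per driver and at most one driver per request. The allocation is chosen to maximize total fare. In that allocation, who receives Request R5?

Optimal: Car 27→Request R7 ($51), Car 63→Request R5 ($43), Car 31→Request R3 ($63), Car 44→Request R4 ($40), Car 70→Request R6 ($56) — total 51+43+63+40+56 = $253.
Row-greedy (each driver in turn takes its best remaining request) gives $209, worse by 44.
Next-best assignment: Car 27→Request R5, Car 63→Request R7, Car 31→Request R3, Car 44→Request R4, Car 70→Request R6 = $241.
Swapping Car 27↔Car 44 (Car 27→Request R4 $13, Car 44→Request R7 $42) loses 36.
Car 63's own top request is Request R7 ($46), but forcing Car 63→Request R7 and reassigning the rest optimally gives only $241 — worse by 12.

Car 63 receives Request R5.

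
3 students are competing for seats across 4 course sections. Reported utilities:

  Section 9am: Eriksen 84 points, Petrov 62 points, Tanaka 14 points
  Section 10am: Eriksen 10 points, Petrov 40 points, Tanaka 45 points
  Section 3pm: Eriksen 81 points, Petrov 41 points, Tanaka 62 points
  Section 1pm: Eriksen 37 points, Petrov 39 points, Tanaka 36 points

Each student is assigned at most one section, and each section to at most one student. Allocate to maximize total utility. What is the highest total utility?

Optimal: Eriksen→Section 3pm (81 points), Petrov→Section 9am (62 points), Tanaka→Section 10am (45 points) — total 81+62+45 = 188 points.
Column-greedy (each section in turn goes to its best remaining student) gives 170 points, worse by 18.
Next-best assignment: Eriksen→Section 9am, Petrov→Section 10am, Tanaka→Section 3pm = 186 points.
Checked against all permutations: 188 points is optimal.

Maximum total: 188 points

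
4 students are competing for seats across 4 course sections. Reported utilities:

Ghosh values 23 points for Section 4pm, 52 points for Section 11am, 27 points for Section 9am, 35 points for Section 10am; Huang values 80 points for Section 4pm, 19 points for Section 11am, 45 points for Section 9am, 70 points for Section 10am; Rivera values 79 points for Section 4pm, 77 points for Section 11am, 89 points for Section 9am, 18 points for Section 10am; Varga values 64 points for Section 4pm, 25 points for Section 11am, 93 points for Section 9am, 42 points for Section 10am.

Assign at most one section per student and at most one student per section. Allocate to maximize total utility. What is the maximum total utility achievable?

Max total: 294 points

This is the linear assignment problem.
Optimal: Ghosh→Section 11am (52 points), Huang→Section 10am (70 points), Rivera→Section 4pm (79 points), Varga→Section 9am (93 points) — total 52+70+79+93 = 294 points.
Row-greedy (each student in turn takes its best remaining section) gives 263 points, worse by 31.
Swapping Varga↔Huang (Varga→Section 10am 42 points, Huang→Section 9am 45 points) loses 76.
Checked against all permutations: 294 points is optimal.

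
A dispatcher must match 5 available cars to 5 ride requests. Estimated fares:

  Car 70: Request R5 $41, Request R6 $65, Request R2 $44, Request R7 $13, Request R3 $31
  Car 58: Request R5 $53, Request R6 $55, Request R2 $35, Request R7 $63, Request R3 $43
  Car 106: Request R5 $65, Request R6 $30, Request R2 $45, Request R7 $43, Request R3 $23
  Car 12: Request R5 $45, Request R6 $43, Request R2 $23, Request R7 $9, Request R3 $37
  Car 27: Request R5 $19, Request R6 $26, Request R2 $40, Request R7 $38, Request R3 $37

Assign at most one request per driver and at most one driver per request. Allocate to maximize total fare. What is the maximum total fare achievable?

Treat this as an assignment problem: match each driver to one request.
Optimal: Car 70→Request R6 ($65), Car 58→Request R7 ($63), Car 106→Request R5 ($65), Car 12→Request R3 ($37), Car 27→Request R2 ($40) — total 65+63+65+37+40 = $270.

Max total: $270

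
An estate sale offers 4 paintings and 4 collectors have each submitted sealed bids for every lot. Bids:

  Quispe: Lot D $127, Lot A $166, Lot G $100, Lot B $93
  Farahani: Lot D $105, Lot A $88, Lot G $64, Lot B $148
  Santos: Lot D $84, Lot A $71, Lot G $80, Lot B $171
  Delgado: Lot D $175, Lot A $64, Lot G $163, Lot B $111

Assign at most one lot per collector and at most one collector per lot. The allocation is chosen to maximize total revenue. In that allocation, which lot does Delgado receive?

Delgado receives Lot G.

This is a one-to-one assignment (maximum-weight bipartite matching).
Optimal: Quispe→Lot A ($166), Farahani→Lot D ($105), Santos→Lot B ($171), Delgado→Lot G ($163) — total 166+105+171+163 = $605.
Max-entry greedy (repeatedly take the single best remaining cell) gives $576, worse by 29.
Next-best assignment: Quispe→Lot A, Farahani→Lot G, Santos→Lot B, Delgado→Lot D = $576.
Every other assignment is strictly worse.
Delgado's own top lot is Lot D ($175), but forcing Delgado→Lot D and reassigning the rest optimally gives only $576 — worse by 29.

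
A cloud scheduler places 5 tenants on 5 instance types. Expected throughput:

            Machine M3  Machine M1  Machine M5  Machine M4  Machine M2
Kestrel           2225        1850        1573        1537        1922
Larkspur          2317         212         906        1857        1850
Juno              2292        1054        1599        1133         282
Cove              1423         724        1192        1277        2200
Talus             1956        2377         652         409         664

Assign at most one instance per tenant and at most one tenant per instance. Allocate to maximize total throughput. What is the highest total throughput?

Optimal: Kestrel→Machine M5 (1573 ops/s), Larkspur→Machine M4 (1857 ops/s), Juno→Machine M3 (2292 ops/s), Cove→Machine M2 (2200 ops/s), Talus→Machine M1 (2377 ops/s) — total 1573+1857+2292+2200+2377 = 10299 ops/s.
Row-greedy (each tenant in turn takes its best remaining instance) gives 10258 ops/s, worse by 41.

Max total: 10299 ops/s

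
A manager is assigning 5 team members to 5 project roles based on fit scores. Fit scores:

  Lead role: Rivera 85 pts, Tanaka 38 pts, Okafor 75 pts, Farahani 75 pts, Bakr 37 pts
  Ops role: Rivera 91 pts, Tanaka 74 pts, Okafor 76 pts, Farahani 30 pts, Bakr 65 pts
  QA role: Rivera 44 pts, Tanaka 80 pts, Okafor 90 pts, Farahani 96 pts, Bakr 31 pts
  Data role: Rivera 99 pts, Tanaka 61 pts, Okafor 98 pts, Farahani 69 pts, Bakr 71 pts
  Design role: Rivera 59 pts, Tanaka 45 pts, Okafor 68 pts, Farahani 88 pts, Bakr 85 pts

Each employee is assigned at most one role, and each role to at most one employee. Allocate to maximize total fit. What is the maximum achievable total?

Max total: 438 pts

Optimal: Rivera→Lead role (85 pts), Tanaka→Ops role (74 pts), Okafor→Data role (98 pts), Farahani→QA role (96 pts), Bakr→Design role (85 pts) — total 85+74+98+96+85 = 438 pts.
Max-entry greedy (repeatedly take the single best remaining cell) gives 394 pts, worse by 44.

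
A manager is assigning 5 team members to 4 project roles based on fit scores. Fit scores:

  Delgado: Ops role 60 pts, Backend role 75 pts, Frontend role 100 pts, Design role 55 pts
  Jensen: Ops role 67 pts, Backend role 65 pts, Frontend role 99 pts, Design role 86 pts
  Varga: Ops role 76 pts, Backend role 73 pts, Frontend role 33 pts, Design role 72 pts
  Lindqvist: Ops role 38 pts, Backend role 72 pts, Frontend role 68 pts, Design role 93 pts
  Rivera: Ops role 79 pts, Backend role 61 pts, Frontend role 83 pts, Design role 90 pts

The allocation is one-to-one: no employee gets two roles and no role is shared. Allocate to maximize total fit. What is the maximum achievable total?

Maximum total: 346 pts

Optimal: Rivera→Ops role (79 pts), Delgado→Backend role (75 pts), Jensen→Frontend role (99 pts), Lindqvist→Design role (93 pts) — total 79+75+99+93 = 346 pts.
Row-greedy (each employee in turn takes its best remaining role) gives 334 pts, worse by 12.
Swapping Delgado↔Lindqvist (Delgado→Design role 55 pts, Lindqvist→Backend role 72 pts) loses 41.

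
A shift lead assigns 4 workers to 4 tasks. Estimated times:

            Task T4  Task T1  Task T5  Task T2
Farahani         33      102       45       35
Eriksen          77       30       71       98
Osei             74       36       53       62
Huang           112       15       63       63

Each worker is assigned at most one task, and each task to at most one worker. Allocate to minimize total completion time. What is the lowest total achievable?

Minimum total: 179 min

This is the linear assignment problem.
Optimal: Farahani→Task T4 (33 min), Eriksen→Task T1 (30 min), Osei→Task T5 (53 min), Huang→Task T2 (63 min) — total 33+30+53+63 = 179 min.
Min-entry greedy (repeatedly take the single cheapest remaining cell) gives 199 min, worse by 20.
Checked against all permutations: 179 min is optimal.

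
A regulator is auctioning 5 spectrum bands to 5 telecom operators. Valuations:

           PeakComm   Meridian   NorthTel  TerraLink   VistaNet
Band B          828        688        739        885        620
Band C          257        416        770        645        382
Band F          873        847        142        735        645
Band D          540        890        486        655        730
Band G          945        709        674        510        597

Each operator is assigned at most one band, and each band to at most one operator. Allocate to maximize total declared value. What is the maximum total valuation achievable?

Maximum total: $4177M

Optimal: PeakComm→Band G ($945M), Meridian→Band F ($847M), NorthTel→Band C ($770M), TerraLink→Band B ($885M), VistaNet→Band D ($730M) — total 945+847+770+885+730 = $4177M.
Max-entry greedy (repeatedly take the single best remaining cell) gives $4135M, worse by 42.
No other one-to-one assignment exceeds $4177M.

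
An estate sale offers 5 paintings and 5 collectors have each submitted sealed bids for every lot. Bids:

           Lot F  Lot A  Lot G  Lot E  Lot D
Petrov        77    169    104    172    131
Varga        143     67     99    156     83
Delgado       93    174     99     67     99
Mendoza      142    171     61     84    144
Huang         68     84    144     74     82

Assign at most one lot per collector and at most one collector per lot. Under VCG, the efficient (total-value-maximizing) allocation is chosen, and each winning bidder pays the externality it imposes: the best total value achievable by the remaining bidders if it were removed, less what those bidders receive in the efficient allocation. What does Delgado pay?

Delgado pays $27.

Efficient allocation: Petrov→Lot E ($172), Varga→Lot F ($143), Delgado→Lot A ($174), Mendoza→Lot D ($144), Huang→Lot G ($144); total welfare W = $777.
Delgado receives Lot A at value $174, so the others get W − 174 = $603.
Without Delgado: best allocation of the remaining 4 bidders over all 5 lots is Petrov→Lot E ($172), Varga→Lot F ($143), Mendoza→Lot A ($171), Huang→Lot G ($144), total $630.
VCG payment = (others' best without Delgado) − (others' welfare with Delgado) = 630 − 603 = $27.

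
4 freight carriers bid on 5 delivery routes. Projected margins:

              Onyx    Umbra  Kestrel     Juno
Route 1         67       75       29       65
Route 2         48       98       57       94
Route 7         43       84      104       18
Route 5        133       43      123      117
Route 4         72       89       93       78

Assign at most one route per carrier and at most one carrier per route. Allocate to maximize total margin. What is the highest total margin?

Maximum total: $420k

Optimal: Onyx→Route 5 ($133k), Umbra→Route 4 ($89k), Kestrel→Route 7 ($104k), Juno→Route 2 ($94k) — total 133+89+104+94 = $420k.
Max-entry greedy (repeatedly take the single best remaining cell) gives $413k, worse by 7.
No other one-to-one assignment exceeds $420k.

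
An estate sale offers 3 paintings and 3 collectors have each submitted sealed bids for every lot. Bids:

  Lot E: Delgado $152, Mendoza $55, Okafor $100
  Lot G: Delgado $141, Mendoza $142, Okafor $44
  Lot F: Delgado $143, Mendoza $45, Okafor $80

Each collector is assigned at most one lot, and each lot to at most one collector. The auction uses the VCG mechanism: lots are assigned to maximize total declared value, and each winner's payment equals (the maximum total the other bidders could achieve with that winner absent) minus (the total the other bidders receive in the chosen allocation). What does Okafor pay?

Efficient allocation: Delgado→Lot F ($143), Mendoza→Lot G ($142), Okafor→Lot E ($100); total welfare W = $385.
Okafor receives Lot E at value $100, so the others get W − 100 = $285.
Without Okafor: best allocation of the remaining 2 bidders over all 3 lots is Delgado→Lot E ($152), Mendoza→Lot G ($142), total $294.
VCG payment = (others' best without Okafor) − (others' welfare with Okafor) = 294 − 285 = $9.

Okafor pays $9.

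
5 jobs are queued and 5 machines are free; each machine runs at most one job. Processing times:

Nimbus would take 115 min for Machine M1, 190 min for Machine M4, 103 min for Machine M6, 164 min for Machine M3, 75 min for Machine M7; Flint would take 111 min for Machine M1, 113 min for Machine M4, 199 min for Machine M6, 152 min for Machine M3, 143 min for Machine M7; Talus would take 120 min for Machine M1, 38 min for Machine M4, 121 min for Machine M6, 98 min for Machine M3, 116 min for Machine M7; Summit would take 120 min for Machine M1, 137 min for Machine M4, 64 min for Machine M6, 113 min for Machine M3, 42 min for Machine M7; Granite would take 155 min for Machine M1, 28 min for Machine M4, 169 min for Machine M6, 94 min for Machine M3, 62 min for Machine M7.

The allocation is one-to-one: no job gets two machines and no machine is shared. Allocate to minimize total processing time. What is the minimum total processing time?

This is the linear assignment problem.
Optimal: Nimbus→Machine M7 (75 min), Flint→Machine M1 (111 min), Talus→Machine M3 (98 min), Summit→Machine M6 (64 min), Granite→Machine M4 (28 min) — total 75+111+98+64+28 = 376 min.
Min-entry greedy (repeatedly take the single cheapest remaining cell) gives 382 min, worse by 6.
Next-best assignment: Nimbus→Machine M6, Flint→Machine M1, Talus→Machine M3, Summit→Machine M7, Granite→Machine M4 = 382 min.
Swapping Nimbus↔Summit (Nimbus→Machine M6 103 min, Summit→Machine M7 42 min) adds 6.
No other one-to-one assignment undercuts 376 min.

Minimum total: 376 min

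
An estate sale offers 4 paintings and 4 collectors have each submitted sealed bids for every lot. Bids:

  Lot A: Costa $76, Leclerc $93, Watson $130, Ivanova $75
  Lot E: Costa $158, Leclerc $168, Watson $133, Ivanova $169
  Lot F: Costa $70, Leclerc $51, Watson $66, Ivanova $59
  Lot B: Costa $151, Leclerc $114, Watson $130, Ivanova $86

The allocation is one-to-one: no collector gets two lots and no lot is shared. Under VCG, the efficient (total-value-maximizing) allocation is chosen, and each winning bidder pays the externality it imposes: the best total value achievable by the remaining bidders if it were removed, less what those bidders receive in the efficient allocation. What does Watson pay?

Watson pays $35.

Efficient allocation: Costa→Lot B ($151), Leclerc→Lot E ($168), Watson→Lot A ($130), Ivanova→Lot F ($59); total welfare W = $508.
Watson receives Lot A at value $130, so the others get W − 130 = $378.
Without Watson: best allocation of the remaining 3 bidders over all 4 lots is Costa→Lot B ($151), Leclerc→Lot A ($93), Ivanova→Lot E ($169), total $413.
VCG payment = (others' best without Watson) − (others' welfare with Watson) = 413 − 378 = $35.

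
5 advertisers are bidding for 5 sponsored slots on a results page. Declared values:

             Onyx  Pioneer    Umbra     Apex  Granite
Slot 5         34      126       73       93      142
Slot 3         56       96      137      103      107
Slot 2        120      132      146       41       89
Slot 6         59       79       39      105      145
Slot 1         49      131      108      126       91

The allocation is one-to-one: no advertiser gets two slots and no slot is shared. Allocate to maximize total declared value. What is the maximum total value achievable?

Optimal: Onyx→Slot 2 ($120), Pioneer→Slot 5 ($126), Umbra→Slot 3 ($137), Apex→Slot 1 ($126), Granite→Slot 6 ($145) — total 120+126+137+126+145 = $654.
Column-greedy (each slot in turn goes to its best remaining advertiser) gives $565, worse by 89.
Next-best assignment: Onyx→Slot 2, Pioneer→Slot 1, Umbra→Slot 3, Apex→Slot 6, Granite→Slot 5 = $635.
Checked against all permutations: $654 is optimal.

Maximum total: $654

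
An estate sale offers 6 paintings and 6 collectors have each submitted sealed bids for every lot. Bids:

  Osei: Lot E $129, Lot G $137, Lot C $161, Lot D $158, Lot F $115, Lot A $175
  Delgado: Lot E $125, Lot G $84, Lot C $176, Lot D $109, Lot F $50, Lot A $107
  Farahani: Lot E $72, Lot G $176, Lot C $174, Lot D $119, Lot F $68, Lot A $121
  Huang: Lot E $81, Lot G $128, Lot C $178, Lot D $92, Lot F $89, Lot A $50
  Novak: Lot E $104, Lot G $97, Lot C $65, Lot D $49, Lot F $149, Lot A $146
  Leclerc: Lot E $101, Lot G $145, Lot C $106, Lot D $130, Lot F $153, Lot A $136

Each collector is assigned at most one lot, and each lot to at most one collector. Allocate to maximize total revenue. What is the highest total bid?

This is the linear assignment problem.
Optimal: Osei→Lot D ($158), Delgado→Lot E ($125), Farahani→Lot G ($176), Huang→Lot C ($178), Novak→Lot A ($146), Leclerc→Lot F ($153) — total 158+125+176+178+146+153 = $936.
Column-greedy (each lot in turn goes to its best remaining collector) gives $869, worse by 67.

Max total: $936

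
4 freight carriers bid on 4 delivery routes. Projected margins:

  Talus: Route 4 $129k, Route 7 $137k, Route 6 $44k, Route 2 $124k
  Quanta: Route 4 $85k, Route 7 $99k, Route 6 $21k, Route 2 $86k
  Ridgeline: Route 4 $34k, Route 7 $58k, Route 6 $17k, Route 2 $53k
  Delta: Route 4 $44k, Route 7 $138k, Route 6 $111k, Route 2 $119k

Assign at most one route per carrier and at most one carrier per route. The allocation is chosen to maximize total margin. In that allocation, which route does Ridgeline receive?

Ridgeline receives Route 2.

Optimal: Talus→Route 4 ($129k), Quanta→Route 7 ($99k), Ridgeline→Route 2 ($53k), Delta→Route 6 ($111k) — total 129+99+53+111 = $392k.
Column-greedy (each route in turn goes to its best remaining carrier) gives $341k, worse by 51.
Every other assignment is strictly worse.
Ridgeline's own top route is Route 7 ($58k), but forcing Ridgeline→Route 7 and reassigning the rest optimally gives only $384k — worse by 8.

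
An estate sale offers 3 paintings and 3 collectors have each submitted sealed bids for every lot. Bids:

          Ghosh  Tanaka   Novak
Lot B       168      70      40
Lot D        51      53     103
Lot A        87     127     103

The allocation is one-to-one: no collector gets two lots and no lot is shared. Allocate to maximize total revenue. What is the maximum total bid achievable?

Optimal: Ghosh→Lot B ($168), Tanaka→Lot A ($127), Novak→Lot D ($103) — total 168+127+103 = $398.

Maximum total: $398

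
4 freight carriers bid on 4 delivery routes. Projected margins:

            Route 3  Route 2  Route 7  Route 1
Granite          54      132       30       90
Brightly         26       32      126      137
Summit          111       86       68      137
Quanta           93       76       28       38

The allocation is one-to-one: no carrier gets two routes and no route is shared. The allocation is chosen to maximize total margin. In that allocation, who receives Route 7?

This is a one-to-one assignment (maximum-weight bipartite matching).
Optimal: Granite→Route 2 ($132k), Brightly→Route 7 ($126k), Summit→Route 1 ($137k), Quanta→Route 3 ($93k) — total 132+126+137+93 = $488k.
Row-greedy (each carrier in turn takes its best remaining route) gives $408k, worse by 80.
Swapping Quanta↔Summit (Quanta→Route 1 $38k, Summit→Route 3 $111k) loses 81.
No other one-to-one assignment exceeds $488k.
Brightly's own top route is Route 1 ($137k), but forcing Brightly→Route 1 and reassigning the rest optimally gives only $430k — worse by 58.

Brightly receives Route 7.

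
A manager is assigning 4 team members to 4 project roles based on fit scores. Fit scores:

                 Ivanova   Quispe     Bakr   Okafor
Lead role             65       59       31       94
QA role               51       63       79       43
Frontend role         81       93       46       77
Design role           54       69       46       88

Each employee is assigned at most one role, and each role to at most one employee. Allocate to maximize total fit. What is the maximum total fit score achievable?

Maximum total: 325 pts

This is a one-to-one assignment (maximum-weight bipartite matching).
Optimal: Ivanova→Lead role (65 pts), Quispe→Frontend role (93 pts), Bakr→QA role (79 pts), Okafor→Design role (88 pts) — total 65+93+79+88 = 325 pts.
Row-greedy (each employee in turn takes its best remaining role) gives 323 pts, worse by 2.
Next-best assignment: Ivanova→Frontend role, Quispe→Design role, Bakr→QA role, Okafor→Lead role = 323 pts.
Swapping Ivanova↔Quispe (Ivanova→Frontend role 81 pts, Quispe→Lead role 59 pts) loses 18.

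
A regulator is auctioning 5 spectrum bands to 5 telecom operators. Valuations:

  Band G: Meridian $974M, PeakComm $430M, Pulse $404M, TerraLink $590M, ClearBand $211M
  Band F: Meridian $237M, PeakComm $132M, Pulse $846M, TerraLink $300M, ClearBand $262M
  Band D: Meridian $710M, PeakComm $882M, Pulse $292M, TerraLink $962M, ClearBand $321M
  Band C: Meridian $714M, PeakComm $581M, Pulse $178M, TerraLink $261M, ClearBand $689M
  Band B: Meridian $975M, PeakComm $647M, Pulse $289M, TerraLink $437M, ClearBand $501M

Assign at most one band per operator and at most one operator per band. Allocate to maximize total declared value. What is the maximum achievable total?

This is a one-to-one assignment (maximum-weight bipartite matching).
Optimal: Meridian→Band G ($974M), PeakComm→Band B ($647M), Pulse→Band F ($846M), TerraLink→Band D ($962M), ClearBand→Band C ($689M) — total 974+647+846+962+689 = $4118M.
Row-greedy (each operator in turn takes its best remaining band) gives $3982M, worse by 136.
Next-best assignment: Meridian→Band B, PeakComm→Band D, Pulse→Band F, TerraLink→Band G, ClearBand→Band C = $3982M.
Every other assignment is strictly worse.

Max total: $4118M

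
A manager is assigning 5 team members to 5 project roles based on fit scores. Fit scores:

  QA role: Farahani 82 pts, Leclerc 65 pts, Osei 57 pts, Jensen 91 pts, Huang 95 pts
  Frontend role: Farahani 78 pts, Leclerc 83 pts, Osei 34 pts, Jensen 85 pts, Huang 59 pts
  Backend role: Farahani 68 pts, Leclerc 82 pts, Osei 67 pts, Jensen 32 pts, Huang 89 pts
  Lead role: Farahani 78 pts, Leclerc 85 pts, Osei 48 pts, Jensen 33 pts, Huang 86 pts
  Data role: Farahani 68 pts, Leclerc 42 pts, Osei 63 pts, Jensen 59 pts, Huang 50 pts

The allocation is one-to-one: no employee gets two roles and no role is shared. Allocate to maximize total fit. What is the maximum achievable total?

Optimal: Farahani→Frontend role (78 pts), Leclerc→Lead role (85 pts), Osei→Data role (63 pts), Jensen→QA role (91 pts), Huang→Backend role (89 pts) — total 78+85+63+91+89 = 406 pts.
Row-greedy (each employee in turn takes its best remaining role) gives 369 pts, worse by 37.
Swapping Huang↔Osei (Huang→Data role 50 pts, Osei→Backend role 67 pts) loses 35.

Maximum total: 406 pts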